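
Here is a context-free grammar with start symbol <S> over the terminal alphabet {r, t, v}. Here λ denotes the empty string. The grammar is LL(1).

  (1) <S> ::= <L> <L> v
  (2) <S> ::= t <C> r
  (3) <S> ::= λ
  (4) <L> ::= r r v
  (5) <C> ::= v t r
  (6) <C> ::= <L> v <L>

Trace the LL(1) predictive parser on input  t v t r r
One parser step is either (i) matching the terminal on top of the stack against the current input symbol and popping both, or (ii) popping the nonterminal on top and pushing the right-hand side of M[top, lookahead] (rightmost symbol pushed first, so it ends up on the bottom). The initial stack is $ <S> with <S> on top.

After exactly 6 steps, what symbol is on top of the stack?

step 1: stack=$ <S>  input=t v t r r $  — expand <S> ::= t <C> r
step 2: stack=$ r <C> t  input=t v t r r $  — match t
step 3: stack=$ r <C>  input=v t r r $  — expand <C> ::= v t r
step 4: stack=$ r r t v  input=v t r r $  — match v
step 5: stack=$ r r t  input=t r r $  — match t
step 6: stack=$ r r  input=r r $  — match r
Stack after step 6: $ r (top = r).

r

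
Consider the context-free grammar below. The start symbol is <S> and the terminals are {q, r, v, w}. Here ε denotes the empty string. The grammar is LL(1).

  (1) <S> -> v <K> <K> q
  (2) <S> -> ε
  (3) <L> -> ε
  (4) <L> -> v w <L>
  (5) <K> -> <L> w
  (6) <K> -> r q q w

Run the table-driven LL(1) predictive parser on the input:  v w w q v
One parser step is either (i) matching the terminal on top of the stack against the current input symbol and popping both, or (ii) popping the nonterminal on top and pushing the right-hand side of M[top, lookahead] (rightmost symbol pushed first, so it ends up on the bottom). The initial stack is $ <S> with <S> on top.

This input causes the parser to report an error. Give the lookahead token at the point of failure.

v

step 1: stack=$ <S>  input=v w w q v $  — expand <S> -> v <K> <K> q
step 2: stack=$ q <K> <K> v  input=v w w q v $  — match v
step 3: stack=$ q <K> <K>  input=w w q v $  — expand <K> -> <L> w
step 4: stack=$ q <K> w <L>  input=w w q v $  — expand <L> -> ε
step 5: stack=$ q <K> w  input=w w q v $  — match w
step 6: stack=$ q <K>  input=w q v $  — expand <K> -> <L> w
step 7: stack=$ q w <L>  input=w q v $  — expand <L> -> ε
step 8: stack=$ q w  input=w q v $  — match w
step 9: stack=$ q  input=q v $  — match q
step 10: stack=$  input=v $  — error: stack empty but input remains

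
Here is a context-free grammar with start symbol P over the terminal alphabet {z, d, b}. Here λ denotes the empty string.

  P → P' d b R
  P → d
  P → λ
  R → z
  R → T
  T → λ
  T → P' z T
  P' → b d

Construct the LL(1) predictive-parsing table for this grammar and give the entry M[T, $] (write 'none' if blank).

FIRST(P') = {b}
FIRST(P) = {λ, b, d}  (via P' d b R)
FIRST(T) = {λ, b}  (via P' z T)
FIRST(R) = {λ, b, z}  (via T)
FOLLOW(P) includes $ since P is the start symbol.
FOLLOW(R): in P→P' d b R, the suffix after R is empty, so FOLLOW(R) ⊇ FOLLOW(P) = {$}. Thus FOLLOW(R) = {$}.
FOLLOW(T): in R→T, the suffix after T is empty, so FOLLOW(T) ⊇ FOLLOW(R) = {$}; in T→P' z T, the suffix after T is empty (adds nothing new). Thus FOLLOW(T) = {$}.
For T → λ: FIRST(λ) = {λ}, so it goes in M[T, t] for t ∈ {}; since λ ∈ FIRST, also for every t ∈ FOLLOW(T) = {$}.
For T → P' z T: FIRST(P' z T) = {b}, so it goes in M[T, t] for t ∈ {b}.

T → λ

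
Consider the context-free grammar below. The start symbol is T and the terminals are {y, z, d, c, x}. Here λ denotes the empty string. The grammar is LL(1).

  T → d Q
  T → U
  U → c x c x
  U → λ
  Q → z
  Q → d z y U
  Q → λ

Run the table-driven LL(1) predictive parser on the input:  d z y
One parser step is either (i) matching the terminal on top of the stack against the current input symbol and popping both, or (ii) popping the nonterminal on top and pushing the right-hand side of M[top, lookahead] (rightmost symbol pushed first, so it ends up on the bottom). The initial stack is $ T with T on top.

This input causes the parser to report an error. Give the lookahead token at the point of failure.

     Stack  Input    Action
  1  $ T    d z y $  expand T → d Q
  2  $ Q d  d z y $  match d
  3  $ Q    z y $    expand Q → z
  4  $ z    z y $    match z
  5  $      y $      error: stack empty but input remains

y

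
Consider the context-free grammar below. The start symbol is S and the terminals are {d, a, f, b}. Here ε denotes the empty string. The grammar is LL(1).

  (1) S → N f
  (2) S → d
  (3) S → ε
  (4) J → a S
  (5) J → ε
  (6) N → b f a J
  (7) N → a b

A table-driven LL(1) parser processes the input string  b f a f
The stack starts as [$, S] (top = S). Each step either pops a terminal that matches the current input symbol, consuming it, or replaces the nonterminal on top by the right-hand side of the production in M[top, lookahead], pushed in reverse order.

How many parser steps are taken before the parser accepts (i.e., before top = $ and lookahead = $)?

7

step 1: stack=$ S  input=b f a f $  — expand S → N f
step 2: stack=$ f N  input=b f a f $  — expand N → b f a J
step 3: stack=$ f J a f b  input=b f a f $  — match b
step 4: stack=$ f J a f  input=f a f $  — match f
step 5: stack=$ f J a  input=a f $  — match a
step 6: stack=$ f J  input=f $  — expand J → ε
step 7: stack=$ f  input=f $  — match f
Accept reached after 7 steps.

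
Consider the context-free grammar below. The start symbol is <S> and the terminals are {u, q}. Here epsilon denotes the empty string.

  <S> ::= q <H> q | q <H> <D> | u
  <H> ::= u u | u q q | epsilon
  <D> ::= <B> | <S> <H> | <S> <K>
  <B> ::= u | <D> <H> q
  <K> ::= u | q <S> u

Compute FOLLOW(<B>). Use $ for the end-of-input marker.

{$, q, u}

FIRST(<S>) = {q, u}
FIRST(<H>) = {epsilon, u}
FIRST(<K>) = {q, u}
FIRST(<D>) = {q, u}  (via <B>, <S> <H>, <S> <K>)
FIRST(<B>) = {q, u}  (via <D> <H> q)
FOLLOW(<S>) includes $ since <S> is the start symbol.
FOLLOW(<S>): in <D>::=<S> <H>, <S> is followed by <H> with FIRST {epsilon, u}; in <D>::=<S> <H>, the suffix after <S> is nullable, so FOLLOW(<S>) ⊇ FOLLOW(<D>) = {$, q, u}; in <D>::=<S> <K>, <S> is followed by <K> with FIRST {q, u}; in <K>::=q <S> u, <S> is followed by u with FIRST {u}. Thus FOLLOW(<S>) = {$, q, u}.
FOLLOW(<D>): in <S>::=q <H> <D>, the suffix after <D> is empty, so FOLLOW(<D>) ⊇ FOLLOW(<S>) = {$, q, u}; in <B>::=<D> <H> q, <D> is followed by <H> q with FIRST {q, u}. Thus FOLLOW(<D>) = {$, q, u}.
FOLLOW(<H>): in <S>::=q <H> q, <H> is followed by q with FIRST {q}; in <S>::=q <H> <D>, <H> is followed by <D> with FIRST {q, u}; in <D>::=<S> <H>, the suffix after <H> is empty, so FOLLOW(<H>) ⊇ FOLLOW(<D>) = {$, q, u}; in <B>::=<D> <H> q, <H> is followed by q with FIRST {q}. Thus FOLLOW(<H>) = {$, q, u}.
FOLLOW(<B>): in <D>::=<B>, the suffix after <B> is empty, so FOLLOW(<B>) ⊇ FOLLOW(<D>) = {$, q, u}. Thus FOLLOW(<B>) = {$, q, u}.
FOLLOW(<K>): in <D>::=<S> <K>, the suffix after <K> is empty, so FOLLOW(<K>) ⊇ FOLLOW(<D>) = {$, q, u}. Thus FOLLOW(<K>) = {$, q, u}.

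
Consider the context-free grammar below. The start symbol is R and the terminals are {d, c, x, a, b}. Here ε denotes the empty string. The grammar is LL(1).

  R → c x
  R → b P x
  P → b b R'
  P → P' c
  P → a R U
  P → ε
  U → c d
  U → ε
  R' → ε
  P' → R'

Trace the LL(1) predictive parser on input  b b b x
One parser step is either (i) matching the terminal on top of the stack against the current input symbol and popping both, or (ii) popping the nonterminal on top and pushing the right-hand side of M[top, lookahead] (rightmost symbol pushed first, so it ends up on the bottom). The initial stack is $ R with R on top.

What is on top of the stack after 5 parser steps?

R'

     Stack       Input      Action
  1  $ R         b b b x $  expand R → b P x
  2  $ x P b     b b b x $  match b
  3  $ x P       b b x $    expand P → b b R'
  4  $ x R' b b  b b x $    match b
  5  $ x R' b    b x $      match b
Stack after step 5: $ x R' (top = R').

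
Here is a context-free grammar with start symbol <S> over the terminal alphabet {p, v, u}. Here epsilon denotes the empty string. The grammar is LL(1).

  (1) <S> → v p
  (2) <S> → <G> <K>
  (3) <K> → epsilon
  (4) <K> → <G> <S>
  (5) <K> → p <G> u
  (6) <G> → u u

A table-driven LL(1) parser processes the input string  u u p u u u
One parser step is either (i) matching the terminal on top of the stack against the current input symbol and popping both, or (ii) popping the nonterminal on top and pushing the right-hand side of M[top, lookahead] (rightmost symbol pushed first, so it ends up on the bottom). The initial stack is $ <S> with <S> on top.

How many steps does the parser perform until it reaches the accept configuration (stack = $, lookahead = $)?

10

      Stack      Input          Action
   1  $ <S>      u u p u u u $  expand <S> → <G> <K>
   2  $ <K> <G>  u u p u u u $  expand <G> → u u
   3  $ <K> u u  u u p u u u $  match u
   4  $ <K> u    u p u u u $    match u
   5  $ <K>      p u u u $      expand <K> → p <G> u
   6  $ u <G> p  p u u u $      match p
   7  $ u <G>    u u u $        expand <G> → u u
   8  $ u u u    u u u $        match u
   9  $ u u      u u $          match u
  10  $ u        u $            match u
Accept reached after 10 steps.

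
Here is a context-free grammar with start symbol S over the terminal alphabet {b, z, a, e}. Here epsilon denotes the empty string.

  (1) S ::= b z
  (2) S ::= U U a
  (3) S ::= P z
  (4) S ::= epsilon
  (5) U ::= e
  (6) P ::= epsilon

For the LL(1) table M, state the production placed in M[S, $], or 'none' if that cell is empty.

S ::= epsilon

FIRST(U): from U::=e we get {e}. So FIRST(U) = {e}.
FIRST(P): from P::=epsilon we get {epsilon}. So FIRST(P) = {epsilon}.
FIRST(S): from S::=b z we get {b}; from S::=U U a we get {e}; from S::=P z we get {z}; from S::=epsilon we get {epsilon}. So FIRST(S) = {epsilon, b, e, z}.
FOLLOW(S) includes $ since S is the start symbol.
FOLLOW(S): S appears on no right-hand side. Thus FOLLOW(S) = {$}.
For S ::= b z: FIRST(b z) = {b}, so it goes in M[S, t] for t ∈ {b}.
For S ::= U U a: FIRST(U U a) = {e}, so it goes in M[S, t] for t ∈ {e}.
For S ::= P z: FIRST(P z) = {z}, so it goes in M[S, t] for t ∈ {z}.
For S ::= epsilon: FIRST(epsilon) = {epsilon}, so it goes in M[S, t] for t ∈ {}; since epsilon ∈ FIRST, also for every t ∈ FOLLOW(S) = {$}.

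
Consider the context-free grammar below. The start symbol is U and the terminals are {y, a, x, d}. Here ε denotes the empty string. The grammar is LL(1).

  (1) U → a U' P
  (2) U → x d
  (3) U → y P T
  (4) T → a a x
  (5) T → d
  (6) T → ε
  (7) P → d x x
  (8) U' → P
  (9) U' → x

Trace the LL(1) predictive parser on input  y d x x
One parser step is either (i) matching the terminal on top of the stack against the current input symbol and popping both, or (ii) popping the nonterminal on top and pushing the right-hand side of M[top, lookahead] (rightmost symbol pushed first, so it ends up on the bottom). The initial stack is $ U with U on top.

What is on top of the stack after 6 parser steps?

T

     Stack      Input      Action
  1  $ U        y d x x $  expand U → y P T
  2  $ T P y    y d x x $  match y
  3  $ T P      d x x $    expand P → d x x
  4  $ T x x d  d x x $    match d
  5  $ T x x    x x $      match x
  6  $ T x      x $        match x
Stack after step 6: $ T (top = T).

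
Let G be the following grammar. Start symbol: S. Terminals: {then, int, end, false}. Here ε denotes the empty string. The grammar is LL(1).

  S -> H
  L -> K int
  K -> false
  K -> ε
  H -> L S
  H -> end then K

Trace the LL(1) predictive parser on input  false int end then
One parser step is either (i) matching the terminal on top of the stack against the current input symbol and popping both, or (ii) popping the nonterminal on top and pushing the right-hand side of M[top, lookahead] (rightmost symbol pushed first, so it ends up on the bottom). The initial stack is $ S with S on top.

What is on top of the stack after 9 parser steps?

then

     Stack          Input                 Action
  1  $ S            false int end then $  expand S -> H
  2  $ H            false int end then $  expand H -> L S
  3  $ S L          false int end then $  expand L -> K int
  4  $ S int K      false int end then $  expand K -> false
  5  $ S int false  false int end then $  match false
  6  $ S int        int end then $        match int
  7  $ S            end then $            expand S -> H
  8  $ H            end then $            expand H -> end then K
  9  $ K then end   end then $            match end
Stack after step 9: $ K then (top = then).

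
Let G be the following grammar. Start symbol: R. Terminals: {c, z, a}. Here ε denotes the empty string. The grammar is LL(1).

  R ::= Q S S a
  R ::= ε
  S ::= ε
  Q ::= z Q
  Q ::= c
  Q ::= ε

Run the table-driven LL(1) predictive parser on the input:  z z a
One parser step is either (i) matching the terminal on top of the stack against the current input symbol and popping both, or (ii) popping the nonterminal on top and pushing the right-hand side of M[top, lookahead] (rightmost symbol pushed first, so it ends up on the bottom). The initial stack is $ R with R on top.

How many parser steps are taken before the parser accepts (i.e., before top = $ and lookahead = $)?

9

     Stack        Input    Action
  1  $ R          z z a $  expand R ::= Q S S a
  2  $ a S S Q    z z a $  expand Q ::= z Q
  3  $ a S S Q z  z z a $  match z
  4  $ a S S Q    z a $    expand Q ::= z Q
  5  $ a S S Q z  z a $    match z
  6  $ a S S Q    a $      expand Q ::= ε
  7  $ a S S      a $      expand S ::= ε
  8  $ a S        a $      expand S ::= ε
  9  $ a          a $      match a
Accept reached after 9 steps.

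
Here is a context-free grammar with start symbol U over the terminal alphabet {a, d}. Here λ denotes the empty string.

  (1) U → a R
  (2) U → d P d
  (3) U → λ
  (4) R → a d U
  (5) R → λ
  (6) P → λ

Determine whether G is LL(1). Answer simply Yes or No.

Yes

FIRST(U) = {λ, a, d}
FIRST(R) = {λ, a}
FIRST(P) = {λ}
FOLLOW(U) = {$}
FOLLOW(R) = {$}
FOLLOW(P) = {d}
Each cell of M receives at most one production.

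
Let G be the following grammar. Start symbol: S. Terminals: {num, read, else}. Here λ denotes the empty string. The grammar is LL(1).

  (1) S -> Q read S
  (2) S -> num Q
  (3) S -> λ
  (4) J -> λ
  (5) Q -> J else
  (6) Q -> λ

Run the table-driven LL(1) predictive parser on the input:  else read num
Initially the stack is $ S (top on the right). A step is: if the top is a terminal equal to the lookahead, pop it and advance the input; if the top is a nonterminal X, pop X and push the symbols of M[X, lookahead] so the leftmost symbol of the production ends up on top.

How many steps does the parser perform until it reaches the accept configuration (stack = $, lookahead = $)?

8

step 1: stack=$ S  input=else read num $  — expand S -> Q read S
step 2: stack=$ S read Q  input=else read num $  — expand Q -> J else
step 3: stack=$ S read else J  input=else read num $  — expand J -> λ
step 4: stack=$ S read else  input=else read num $  — match else
step 5: stack=$ S read  input=read num $  — match read
step 6: stack=$ S  input=num $  — expand S -> num Q
step 7: stack=$ Q num  input=num $  — match num
step 8: stack=$ Q  input=$  — expand Q -> λ
Accept reached after 8 steps.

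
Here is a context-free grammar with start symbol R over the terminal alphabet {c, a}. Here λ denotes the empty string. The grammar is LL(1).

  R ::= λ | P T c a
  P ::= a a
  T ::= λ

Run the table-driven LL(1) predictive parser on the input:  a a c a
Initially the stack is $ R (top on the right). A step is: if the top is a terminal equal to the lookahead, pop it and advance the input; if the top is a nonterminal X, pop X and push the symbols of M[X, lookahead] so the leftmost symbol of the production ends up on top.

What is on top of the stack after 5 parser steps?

c

     Stack        Input      Action
  1  $ R          a a c a $  expand R ::= P T c a
  2  $ a c T P    a a c a $  expand P ::= a a
  3  $ a c T a a  a a c a $  match a
  4  $ a c T a    a c a $    match a
  5  $ a c T      c a $      expand T ::= λ
Stack after step 5: $ a c (top = c).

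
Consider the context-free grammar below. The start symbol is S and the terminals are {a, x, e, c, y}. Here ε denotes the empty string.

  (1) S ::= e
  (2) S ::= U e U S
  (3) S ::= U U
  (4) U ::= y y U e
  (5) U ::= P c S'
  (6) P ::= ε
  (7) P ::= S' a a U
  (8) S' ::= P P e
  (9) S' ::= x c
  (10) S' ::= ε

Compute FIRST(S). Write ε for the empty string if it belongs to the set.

{a, c, e, x, y}

FIRST(S) = {a, c, e, x, y}  (via U e U S, U U)
FIRST(U) = {a, c, e, x, y}  (via P c S')
FIRST(P) = {ε, a, e, x}  (via S' a a U)
FIRST(S') = {ε, a, e, x}  (via P P e)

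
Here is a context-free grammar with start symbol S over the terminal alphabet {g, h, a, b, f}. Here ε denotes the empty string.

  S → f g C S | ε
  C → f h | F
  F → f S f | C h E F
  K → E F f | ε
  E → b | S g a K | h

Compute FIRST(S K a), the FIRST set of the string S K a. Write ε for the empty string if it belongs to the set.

FIRST(S): from S→f g C S we get {f}; from S→ε we get {ε}. So FIRST(S) = {ε, f}.
FIRST(E): from E→b we get {b}; from E→S g a K we get {f, g}; from E→h we get {h}. So FIRST(E) = {b, f, g, h}.
FIRST(K): from K→E F f we get {b, f, g, h}; from K→ε we get {ε}. So FIRST(K) = {ε, b, f, g, h}.
FIRST(C): from C→f h we get {f}; from C→F we get {f}. So FIRST(C) = {f}.
FIRST(F): from F→f S f we get {f}; from F→C h E F we get {f}. So FIRST(F) = {f}.
FIRST(S K a): take FIRST of each symbol in turn, carrying on past any symbol whose FIRST contains ε; result {a, b, f, g, h}.

{a, b, f, g, h}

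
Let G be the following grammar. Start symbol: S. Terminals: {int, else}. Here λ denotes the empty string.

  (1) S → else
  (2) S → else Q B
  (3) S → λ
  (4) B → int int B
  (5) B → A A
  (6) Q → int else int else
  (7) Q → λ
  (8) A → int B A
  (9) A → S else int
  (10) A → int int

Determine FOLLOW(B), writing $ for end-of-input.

{$, else, int}

FIRST(S) = {λ, else}
FIRST(Q) = {λ, int}
FIRST(A) = {else, int}  (via S else int)
FIRST(B) = {else, int}  (via A A)
FOLLOW(S) includes $ since S is the start symbol.
FOLLOW(S): in A→S else int, S is followed by else int with FIRST {else}. Thus FOLLOW(S) = {$, else}.
FOLLOW(B): in S→else Q B, the suffix after B is empty, so FOLLOW(B) ⊇ FOLLOW(S) = {$, else}; in B→int int B, the suffix after B is empty (adds nothing new); in A→int B A, B is followed by A with FIRST {else, int}. Thus FOLLOW(B) = {$, else, int}.
FOLLOW(Q): in S→else Q B, Q is followed by B with FIRST {else, int}. Thus FOLLOW(Q) = {else, int}.
FOLLOW(A): in B→A A (occurrence 1), A is followed by A with FIRST {else, int}; in B→A A (occurrence 2), the suffix after A is empty, so FOLLOW(A) ⊇ FOLLOW(B) = {$, else, int}; in A→int B A, the suffix after A is empty (adds nothing new). Thus FOLLOW(A) = {$, else, int}.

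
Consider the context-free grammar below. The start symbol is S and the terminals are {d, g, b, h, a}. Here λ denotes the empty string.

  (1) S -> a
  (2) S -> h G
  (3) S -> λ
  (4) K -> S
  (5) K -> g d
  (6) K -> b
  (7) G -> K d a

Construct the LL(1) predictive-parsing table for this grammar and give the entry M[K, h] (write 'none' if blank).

K -> S

FIRST(S): from S->a we get {a}; from S->h G we get {h}; from S->λ we get {λ}. So FIRST(S) = {λ, a, h}.
FIRST(K): from K->S we get {λ, a, h}; from K->g d we get {g}; from K->b we get {b}. So FIRST(K) = {λ, a, b, g, h}.
FIRST(G): from G->K d a we get {a, b, d, g, h}. So FIRST(G) = {a, b, d, g, h}.
FOLLOW(S) includes $ since S is the start symbol.
FOLLOW(K): in G->K d a, K is followed by d a with FIRST {d}. Thus FOLLOW(K) = {d}.
For K -> S: FIRST(S) = {λ, a, h}, so it goes in M[K, t] for t ∈ {a, h}; since λ ∈ FIRST, also for every t ∈ FOLLOW(K) = {d}.
For K -> g d: FIRST(g d) = {g}, so it goes in M[K, t] for t ∈ {g}.
For K -> b: FIRST(b) = {b}, so it goes in M[K, t] for t ∈ {b}.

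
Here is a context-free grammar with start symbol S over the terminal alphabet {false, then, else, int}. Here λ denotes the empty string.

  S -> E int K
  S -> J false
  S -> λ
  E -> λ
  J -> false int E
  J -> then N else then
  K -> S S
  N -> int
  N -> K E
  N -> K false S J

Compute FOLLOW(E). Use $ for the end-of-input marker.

{else, false, int}

FIRST(E) = {λ}
FIRST(J) = {false, then}
FIRST(S) = {λ, false, int, then}  (via E int K, J false)
FIRST(K) = {λ, false, int, then}  (via S S)
FIRST(N) = {λ, false, int, then}  (via K E, K false S J)
FOLLOW(S) includes $ since S is the start symbol.
FOLLOW(N): in J->then N else then, N is followed by else then with FIRST {else}. Thus FOLLOW(N) = {else}.
FOLLOW(J): in S->J false, J is followed by false with FIRST {false}; in N->K false S J, the suffix after J is empty, so FOLLOW(J) ⊇ FOLLOW(N) = {else}. Thus FOLLOW(J) = {else, false}.
FOLLOW(E): in S->E int K, E is followed by int K with FIRST {int}; in J->false int E, the suffix after E is empty, so FOLLOW(E) ⊇ FOLLOW(J) = {else, false}; in N->K E, the suffix after E is empty, so FOLLOW(E) ⊇ FOLLOW(N) = {else}. Thus FOLLOW(E) = {else, false, int}.
FOLLOW(S): in K->S S (occurrence 1), S is followed by S with FIRST {λ, false, int, then}; in K->S S (occurrence 1), the suffix after S is nullable, so FOLLOW(S) ⊇ FOLLOW(K) = {$, else, false, int, then}; in K->S S (occurrence 2), the suffix after S is empty, so FOLLOW(S) ⊇ FOLLOW(K) = {$, else, false, int, then}; in N->K false S J, S is followed by J with FIRST {false, then}. Thus FOLLOW(S) = {$, else, false, int, then}.
FOLLOW(K): in S->E int K, the suffix after K is empty, so FOLLOW(K) ⊇ FOLLOW(S) = {$, else, false, int, then}; in N->K E, K is followed by E with FIRST {λ}; in N->K E, the suffix after K is nullable, so FOLLOW(K) ⊇ FOLLOW(N) = {else}; in N->K false S J, K is followed by false S J with FIRST {false}. Thus FOLLOW(K) = {$, else, false, int, then}.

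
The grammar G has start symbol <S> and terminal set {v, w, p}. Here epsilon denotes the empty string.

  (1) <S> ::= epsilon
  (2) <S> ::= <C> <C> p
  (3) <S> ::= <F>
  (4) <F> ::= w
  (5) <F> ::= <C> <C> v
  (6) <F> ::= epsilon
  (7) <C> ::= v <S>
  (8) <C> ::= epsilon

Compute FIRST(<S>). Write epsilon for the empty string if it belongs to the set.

{epsilon, p, v, w}

FIRST(<C>) = {epsilon, v}
FIRST(<F>) = {epsilon, v, w}  (via <C> <C> v)
FIRST(<S>) = {epsilon, p, v, w}  (via <C> <C> p, <F>)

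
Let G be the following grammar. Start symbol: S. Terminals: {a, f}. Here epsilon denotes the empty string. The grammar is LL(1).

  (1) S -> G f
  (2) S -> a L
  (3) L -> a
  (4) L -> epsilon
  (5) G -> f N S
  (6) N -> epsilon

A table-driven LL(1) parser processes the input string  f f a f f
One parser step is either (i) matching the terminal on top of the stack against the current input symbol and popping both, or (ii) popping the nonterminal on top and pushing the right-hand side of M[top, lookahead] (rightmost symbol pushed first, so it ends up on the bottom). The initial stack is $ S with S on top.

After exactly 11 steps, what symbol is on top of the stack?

f

      Stack        Input        Action
   1  $ S          f f a f f $  expand S -> G f
   2  $ f G        f f a f f $  expand G -> f N S
   3  $ f S N f    f f a f f $  match f
   4  $ f S N      f a f f $    expand N -> epsilon
   5  $ f S        f a f f $    expand S -> G f
   6  $ f f G      f a f f $    expand G -> f N S
   7  $ f f S N f  f a f f $    match f
   8  $ f f S N    a f f $      expand N -> epsilon
   9  $ f f S      a f f $      expand S -> a L
  10  $ f f L a    a f f $      match a
  11  $ f f L      f f $        expand L -> epsilon
Stack after step 11: $ f f (top = f).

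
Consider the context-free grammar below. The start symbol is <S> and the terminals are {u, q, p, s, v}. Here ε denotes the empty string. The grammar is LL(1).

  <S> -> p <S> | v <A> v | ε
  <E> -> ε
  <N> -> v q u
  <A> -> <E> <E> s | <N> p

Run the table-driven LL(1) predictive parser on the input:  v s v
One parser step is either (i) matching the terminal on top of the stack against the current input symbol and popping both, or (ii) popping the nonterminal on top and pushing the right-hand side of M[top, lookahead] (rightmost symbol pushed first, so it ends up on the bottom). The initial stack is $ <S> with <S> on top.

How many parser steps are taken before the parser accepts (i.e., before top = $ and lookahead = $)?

     Stack          Input    Action
  1  $ <S>          v s v $  expand <S> -> v <A> v
  2  $ v <A> v      v s v $  match v
  3  $ v <A>        s v $    expand <A> -> <E> <E> s
  4  $ v s <E> <E>  s v $    expand <E> -> ε
  5  $ v s <E>      s v $    expand <E> -> ε
  6  $ v s          s v $    match s
  7  $ v            v $      match v
Accept reached after 7 steps.

7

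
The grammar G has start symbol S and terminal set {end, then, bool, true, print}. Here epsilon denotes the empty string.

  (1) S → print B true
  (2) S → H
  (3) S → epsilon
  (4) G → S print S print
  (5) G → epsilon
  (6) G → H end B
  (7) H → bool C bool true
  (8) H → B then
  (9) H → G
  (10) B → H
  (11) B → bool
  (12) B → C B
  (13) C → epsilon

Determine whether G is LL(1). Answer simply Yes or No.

FIRST(S) = {epsilon, bool, end, print, then}
FIRST(G) = {epsilon, bool, end, print, then}
FIRST(H) = {epsilon, bool, end, print, then}
FIRST(B) = {epsilon, bool, end, print, then}
FIRST(C) = {epsilon}
FOLLOW(S) = {$, print}
FOLLOW(G) = {$, end, print, then, true}
FOLLOW(H) = {$, end, print, then, true}
FOLLOW(B) = {$, end, print, then, true}
FOLLOW(C) = {$, bool, end, print, then, true}
Cell M[B, $] receives both B → H and B → C B — the grammar is not LL(1).

No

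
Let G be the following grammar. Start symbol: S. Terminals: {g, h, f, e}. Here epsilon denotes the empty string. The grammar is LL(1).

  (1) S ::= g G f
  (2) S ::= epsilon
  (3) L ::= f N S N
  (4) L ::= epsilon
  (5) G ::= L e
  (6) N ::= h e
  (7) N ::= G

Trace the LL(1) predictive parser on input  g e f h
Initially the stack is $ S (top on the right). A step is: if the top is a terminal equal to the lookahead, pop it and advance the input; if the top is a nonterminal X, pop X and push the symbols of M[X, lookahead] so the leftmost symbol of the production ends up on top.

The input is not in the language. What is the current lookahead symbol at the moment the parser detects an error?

h

step 1: stack=$ S  input=g e f h $  — expand S ::= g G f
step 2: stack=$ f G g  input=g e f h $  — match g
step 3: stack=$ f G  input=e f h $  — expand G ::= L e
step 4: stack=$ f e L  input=e f h $  — expand L ::= epsilon
step 5: stack=$ f e  input=e f h $  — match e
step 6: stack=$ f  input=f h $  — match f
step 7: stack=$  input=h $  — error: stack empty but input remains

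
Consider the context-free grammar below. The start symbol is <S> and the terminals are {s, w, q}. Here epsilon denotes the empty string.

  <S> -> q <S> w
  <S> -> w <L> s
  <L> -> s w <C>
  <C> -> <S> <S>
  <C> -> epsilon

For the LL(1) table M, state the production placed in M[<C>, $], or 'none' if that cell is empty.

none

FIRST(<S>): from <S>->q <S> w we get {q}; from <S>->w <L> s we get {w}. So FIRST(<S>) = {q, w}.
FIRST(<L>): from <L>->s w <C> we get {s}. So FIRST(<L>) = {s}.
FIRST(<C>): from <C>-><S> <S> we get {q, w}; from <C>->epsilon we get {epsilon}. So FIRST(<C>) = {epsilon, q, w}.
FOLLOW(<S>) includes $ since <S> is the start symbol.
FOLLOW(<L>): in <S>->w <L> s, <L> is followed by s with FIRST {s}. Thus FOLLOW(<L>) = {s}.
FOLLOW(<C>): in <L>->s w <C>, the suffix after <C> is empty, so FOLLOW(<C>) ⊇ FOLLOW(<L>) = {s}. Thus FOLLOW(<C>) = {s}.
For <C> -> <S> <S>: FIRST(<S> <S>) = {q, w}, so it goes in M[<C>, t] for t ∈ {q, w}.
For <C> -> epsilon: FIRST(epsilon) = {epsilon}, so it goes in M[<C>, t] for t ∈ {}; since epsilon ∈ FIRST, also for every t ∈ FOLLOW(<C>) = {s}.
None of these place a production in M[<C>, $].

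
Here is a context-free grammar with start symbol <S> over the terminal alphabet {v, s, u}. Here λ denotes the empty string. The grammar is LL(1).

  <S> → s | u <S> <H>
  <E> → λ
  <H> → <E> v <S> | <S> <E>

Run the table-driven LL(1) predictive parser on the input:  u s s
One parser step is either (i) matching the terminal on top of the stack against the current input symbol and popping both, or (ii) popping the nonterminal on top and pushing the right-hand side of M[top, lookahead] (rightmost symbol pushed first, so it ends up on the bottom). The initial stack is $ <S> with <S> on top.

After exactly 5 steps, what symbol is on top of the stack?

     Stack        Input    Action
  1  $ <S>        u s s $  expand <S> → u <S> <H>
  2  $ <H> <S> u  u s s $  match u
  3  $ <H> <S>    s s $    expand <S> → s
  4  $ <H> s      s s $    match s
  5  $ <H>        s $      expand <H> → <S> <E>
Stack after step 5: $ <E> <S> (top = <S>).

<S>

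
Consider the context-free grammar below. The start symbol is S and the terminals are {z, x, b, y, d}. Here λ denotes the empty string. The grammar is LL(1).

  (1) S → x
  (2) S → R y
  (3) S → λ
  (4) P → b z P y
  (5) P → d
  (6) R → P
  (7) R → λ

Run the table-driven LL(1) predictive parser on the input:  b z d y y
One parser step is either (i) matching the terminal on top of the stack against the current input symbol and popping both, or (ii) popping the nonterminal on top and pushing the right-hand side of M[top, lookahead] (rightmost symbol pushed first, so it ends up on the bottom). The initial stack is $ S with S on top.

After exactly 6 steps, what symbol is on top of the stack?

d

step 1: stack=$ S  input=b z d y y $  — expand S → R y
step 2: stack=$ y R  input=b z d y y $  — expand R → P
step 3: stack=$ y P  input=b z d y y $  — expand P → b z P y
step 4: stack=$ y y P z b  input=b z d y y $  — match b
step 5: stack=$ y y P z  input=z d y y $  — match z
step 6: stack=$ y y P  input=d y y $  — expand P → d
Stack after step 6: $ y y d (top = d).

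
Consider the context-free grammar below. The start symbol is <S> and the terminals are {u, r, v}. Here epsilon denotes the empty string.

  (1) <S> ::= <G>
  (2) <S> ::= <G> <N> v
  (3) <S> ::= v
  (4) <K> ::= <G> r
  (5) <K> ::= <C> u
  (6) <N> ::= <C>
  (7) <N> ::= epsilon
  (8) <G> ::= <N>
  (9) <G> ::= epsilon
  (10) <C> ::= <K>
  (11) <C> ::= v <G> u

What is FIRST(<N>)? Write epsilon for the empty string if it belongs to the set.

{epsilon, r, v}

FIRST(<S>): from <S>::=<G> we get {epsilon, r, v}; from <S>::=<G> <N> v we get {r, v}; from <S>::=v we get {v}. So FIRST(<S>) = {epsilon, r, v}.
FIRST(<K>): from <K>::=<G> r we get {r, v}; from <K>::=<C> u we get {r, v}. So FIRST(<K>) = {r, v}.
FIRST(<C>): from <C>::=<K> we get {r, v}; from <C>::=v <G> u we get {v}. So FIRST(<C>) = {r, v}.
FIRST(<N>): from <N>::=<C> we get {r, v}; from <N>::=epsilon we get {epsilon}. So FIRST(<N>) = {epsilon, r, v}.
FIRST(<G>): from <G>::=<N> we get {epsilon, r, v}; from <G>::=epsilon we get {epsilon}. So FIRST(<G>) = {epsilon, r, v}.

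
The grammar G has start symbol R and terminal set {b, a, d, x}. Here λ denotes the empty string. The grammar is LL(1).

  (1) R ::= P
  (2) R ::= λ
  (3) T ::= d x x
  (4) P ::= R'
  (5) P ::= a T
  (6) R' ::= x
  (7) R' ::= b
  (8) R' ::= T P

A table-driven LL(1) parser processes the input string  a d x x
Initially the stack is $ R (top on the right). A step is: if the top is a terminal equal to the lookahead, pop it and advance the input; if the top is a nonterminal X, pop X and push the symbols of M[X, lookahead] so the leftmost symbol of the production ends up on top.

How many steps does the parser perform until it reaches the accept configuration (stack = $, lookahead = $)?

step 1: stack=$ R  input=a d x x $  — expand R ::= P
step 2: stack=$ P  input=a d x x $  — expand P ::= a T
step 3: stack=$ T a  input=a d x x $  — match a
step 4: stack=$ T  input=d x x $  — expand T ::= d x x
step 5: stack=$ x x d  input=d x x $  — match d
step 6: stack=$ x x  input=x x $  — match x
step 7: stack=$ x  input=x $  — match x
Accept reached after 7 steps.

7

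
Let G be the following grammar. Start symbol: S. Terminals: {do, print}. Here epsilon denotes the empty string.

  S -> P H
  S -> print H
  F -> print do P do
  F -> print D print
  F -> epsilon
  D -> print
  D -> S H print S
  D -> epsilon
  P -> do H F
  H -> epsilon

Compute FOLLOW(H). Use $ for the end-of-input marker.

FIRST(F): from F->print do P do we get {print}; from F->print D print we get {print}; from F->epsilon we get {epsilon}. So FIRST(F) = {epsilon, print}.
FIRST(P): from P->do H F we get {do}. So FIRST(P) = {do}.
FIRST(H): from H->epsilon we get {epsilon}. So FIRST(H) = {epsilon}.
FIRST(S): from S->P H we get {do}; from S->print H we get {print}. So FIRST(S) = {do, print}.
FIRST(D): from D->print we get {print}; from D->S H print S we get {do, print}; from D->epsilon we get {epsilon}. So FIRST(D) = {epsilon, do, print}.
FOLLOW(S) includes $ since S is the start symbol.
FOLLOW(D): in F->print D print, D is followed by print with FIRST {print}. Thus FOLLOW(D) = {print}.
FOLLOW(S): in D->S H print S (occurrence 1), S is followed by H print S with FIRST {print}; in D->S H print S (occurrence 2), the suffix after S is empty, so FOLLOW(S) ⊇ FOLLOW(D) = {print}. Thus FOLLOW(S) = {$, print}.
FOLLOW(P): in S->P H, P is followed by H with FIRST {epsilon}; in S->P H, the suffix after P is nullable, so FOLLOW(P) ⊇ FOLLOW(S) = {$, print}; in F->print do P do, P is followed by do with FIRST {do}. Thus FOLLOW(P) = {$, do, print}.
FOLLOW(F): in P->do H F, the suffix after F is empty, so FOLLOW(F) ⊇ FOLLOW(P) = {$, do, print}. Thus FOLLOW(F) = {$, do, print}.
FOLLOW(H): in S->P H, the suffix after H is empty, so FOLLOW(H) ⊇ FOLLOW(S) = {$, print}; in S->print H, the suffix after H is empty, so FOLLOW(H) ⊇ FOLLOW(S) = {$, print}; in D->S H print S, H is followed by print S with FIRST {print}; in P->do H F, H is followed by F with FIRST {epsilon, print}; in P->do H F, the suffix after H is nullable, so FOLLOW(H) ⊇ FOLLOW(P) = {$, do, print}. Thus FOLLOW(H) = {$, do, print}.

{$, do, print}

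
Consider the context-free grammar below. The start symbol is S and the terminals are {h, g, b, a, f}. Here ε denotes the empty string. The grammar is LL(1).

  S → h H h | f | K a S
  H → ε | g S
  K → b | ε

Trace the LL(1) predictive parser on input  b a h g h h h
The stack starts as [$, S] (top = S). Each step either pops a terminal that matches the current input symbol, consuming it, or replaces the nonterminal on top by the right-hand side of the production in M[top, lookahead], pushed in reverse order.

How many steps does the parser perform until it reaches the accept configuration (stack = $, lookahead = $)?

13

      Stack      Input            Action
   1  $ S        b a h g h h h $  expand S → K a S
   2  $ S a K    b a h g h h h $  expand K → b
   3  $ S a b    b a h g h h h $  match b
   4  $ S a      a h g h h h $    match a
   5  $ S        h g h h h $      expand S → h H h
   6  $ h H h    h g h h h $      match h
   7  $ h H      g h h h $        expand H → g S
   8  $ h S g    g h h h $        match g
   9  $ h S      h h h $          expand S → h H h
  10  $ h h H h  h h h $          match h
  11  $ h h H    h h $            expand H → ε
  12  $ h h      h h $            match h
  13  $ h        h $              match h
Accept reached after 13 steps.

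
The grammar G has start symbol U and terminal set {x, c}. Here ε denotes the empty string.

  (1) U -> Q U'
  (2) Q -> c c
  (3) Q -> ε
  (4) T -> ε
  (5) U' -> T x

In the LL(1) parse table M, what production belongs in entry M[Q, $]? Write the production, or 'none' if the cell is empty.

FIRST(Q): from Q->c c we get {c}; from Q->ε we get {ε}. So FIRST(Q) = {ε, c}.
FIRST(T): from T->ε we get {ε}. So FIRST(T) = {ε}.
FIRST(U'): from U'->T x we get {x}. So FIRST(U') = {x}.
FIRST(U): from U->Q U' we get {c, x}. So FIRST(U) = {c, x}.
FOLLOW(U) includes $ since U is the start symbol.
FOLLOW(Q): in U->Q U', Q is followed by U' with FIRST {x}. Thus FOLLOW(Q) = {x}.
For Q -> c c: FIRST(c c) = {c}, so it goes in M[Q, t] for t ∈ {c}.
For Q -> ε: FIRST(ε) = {ε}, so it goes in M[Q, t] for t ∈ {}; since ε ∈ FIRST, also for every t ∈ FOLLOW(Q) = {x}.
None of these place a production in M[Q, $].

none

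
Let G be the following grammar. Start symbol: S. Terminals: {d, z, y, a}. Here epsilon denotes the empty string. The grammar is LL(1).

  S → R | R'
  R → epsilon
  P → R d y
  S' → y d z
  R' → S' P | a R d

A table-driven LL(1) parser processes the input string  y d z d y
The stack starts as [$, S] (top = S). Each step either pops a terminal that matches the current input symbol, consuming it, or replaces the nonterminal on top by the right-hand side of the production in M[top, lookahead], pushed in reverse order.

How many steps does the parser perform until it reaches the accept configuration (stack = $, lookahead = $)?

      Stack      Input        Action
   1  $ S        y d z d y $  expand S → R'
   2  $ R'       y d z d y $  expand R' → S' P
   3  $ P S'     y d z d y $  expand S' → y d z
   4  $ P z d y  y d z d y $  match y
   5  $ P z d    d z d y $    match d
   6  $ P z      z d y $      match z
   7  $ P        d y $        expand P → R d y
   8  $ y d R    d y $        expand R → epsilon
   9  $ y d      d y $        match d
  10  $ y        y $          match y
Accept reached after 10 steps.

10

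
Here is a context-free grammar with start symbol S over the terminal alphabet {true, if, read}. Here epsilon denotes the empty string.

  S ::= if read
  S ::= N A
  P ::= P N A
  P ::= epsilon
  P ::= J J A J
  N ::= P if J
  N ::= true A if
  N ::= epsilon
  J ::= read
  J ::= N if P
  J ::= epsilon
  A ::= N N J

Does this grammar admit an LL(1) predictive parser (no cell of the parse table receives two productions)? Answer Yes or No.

FIRST(S) = {epsilon, if, read, true}
FIRST(P) = {epsilon, if, read, true}
FIRST(N) = {epsilon, if, read, true}
FIRST(J) = {epsilon, if, read, true}
FIRST(A) = {epsilon, if, read, true}
FOLLOW(S) = {$}
FOLLOW(P) = {$, if, read, true}
FOLLOW(N) = {$, if, read, true}
FOLLOW(J) = {$, if, read, true}
FOLLOW(A) = {$, if, read, true}
Cell M[J, if] receives both J ::= N if P and J ::= epsilon — the grammar is not LL(1).

No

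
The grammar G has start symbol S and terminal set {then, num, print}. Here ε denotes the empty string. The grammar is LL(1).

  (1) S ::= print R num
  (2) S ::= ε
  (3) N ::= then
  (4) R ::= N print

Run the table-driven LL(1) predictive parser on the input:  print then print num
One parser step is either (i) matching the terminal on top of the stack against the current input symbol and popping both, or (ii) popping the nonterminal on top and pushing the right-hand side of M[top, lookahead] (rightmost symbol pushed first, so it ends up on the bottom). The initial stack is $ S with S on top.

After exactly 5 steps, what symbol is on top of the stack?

step 1: stack=$ S  input=print then print num $  — expand S ::= print R num
step 2: stack=$ num R print  input=print then print num $  — match print
step 3: stack=$ num R  input=then print num $  — expand R ::= N print
step 4: stack=$ num print N  input=then print num $  — expand N ::= then
step 5: stack=$ num print then  input=then print num $  — match then
Stack after step 5: $ num print (top = print).

print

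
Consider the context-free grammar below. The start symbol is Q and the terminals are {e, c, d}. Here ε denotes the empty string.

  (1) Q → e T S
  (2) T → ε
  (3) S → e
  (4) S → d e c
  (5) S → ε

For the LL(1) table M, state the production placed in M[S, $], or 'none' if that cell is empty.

FIRST(Q) = {e}
FIRST(T) = {ε}
FIRST(S) = {ε, d, e}
FOLLOW(Q) includes $ since Q is the start symbol.
FOLLOW(Q): Q appears on no right-hand side. Thus FOLLOW(Q) = {$}.
FOLLOW(S): in Q→e T S, the suffix after S is empty, so FOLLOW(S) ⊇ FOLLOW(Q) = {$}. Thus FOLLOW(S) = {$}.
For S → e: FIRST(e) = {e}, so it goes in M[S, t] for t ∈ {e}.
For S → d e c: FIRST(d e c) = {d}, so it goes in M[S, t] for t ∈ {d}.
For S → ε: FIRST(ε) = {ε}, so it goes in M[S, t] for t ∈ {}; since ε ∈ FIRST, also for every t ∈ FOLLOW(S) = {$}.

S → ε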